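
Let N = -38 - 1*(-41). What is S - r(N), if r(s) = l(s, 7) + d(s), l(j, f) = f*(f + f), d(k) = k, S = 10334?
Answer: 10233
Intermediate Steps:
N = 3 (N = -38 + 41 = 3)
l(j, f) = 2*f**2 (l(j, f) = f*(2*f) = 2*f**2)
r(s) = 98 + s (r(s) = 2*7**2 + s = 2*49 + s = 98 + s)
S - r(N) = 10334 - (98 + 3) = 10334 - 1*101 = 10334 - 101 = 10233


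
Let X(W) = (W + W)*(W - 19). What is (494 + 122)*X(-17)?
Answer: 753984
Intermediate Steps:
X(W) = 2*W*(-19 + W) (X(W) = (2*W)*(-19 + W) = 2*W*(-19 + W))
(494 + 122)*X(-17) = (494 + 122)*(2*(-17)*(-19 - 17)) = 616*(2*(-17)*(-36)) = 616*1224 = 753984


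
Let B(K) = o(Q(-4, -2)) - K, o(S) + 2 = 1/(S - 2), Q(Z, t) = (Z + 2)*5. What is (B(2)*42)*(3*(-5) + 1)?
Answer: 2401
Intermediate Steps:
Q(Z, t) = 10 + 5*Z (Q(Z, t) = (2 + Z)*5 = 10 + 5*Z)
o(S) = -2 + 1/(-2 + S) (o(S) = -2 + 1/(S - 2) = -2 + 1/(-2 + S))
B(K) = -25/12 - K (B(K) = (5 - 2*(10 + 5*(-4)))/(-2 + (10 + 5*(-4))) - K = (5 - 2*(10 - 20))/(-2 + (10 - 20)) - K = (5 - 2*(-10))/(-2 - 10) - K = (5 + 20)/(-12) - K = -1/12*25 - K = -25/12 - K)
(B(2)*42)*(3*(-5) + 1) = ((-25/12 - 1*2)*42)*(3*(-5) + 1) = ((-25/12 - 2)*42)*(-15 + 1) = -49/12*42*(-14) = -343/2*(-14) = 2401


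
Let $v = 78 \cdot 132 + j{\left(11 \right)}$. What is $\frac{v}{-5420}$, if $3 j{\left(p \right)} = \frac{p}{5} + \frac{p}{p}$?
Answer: $- \frac{38614}{20325} \approx -1.8998$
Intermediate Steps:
$j{\left(p \right)} = \frac{1}{3} + \frac{p}{15}$ ($j{\left(p \right)} = \frac{\frac{p}{5} + \frac{p}{p}}{3} = \frac{p \frac{1}{5} + 1}{3} = \frac{\frac{p}{5} + 1}{3} = \frac{1 + \frac{p}{5}}{3} = \frac{1}{3} + \frac{p}{15}$)
$v = \frac{154456}{15}$ ($v = 78 \cdot 132 + \left(\frac{1}{3} + \frac{1}{15} \cdot 11\right) = 10296 + \left(\frac{1}{3} + \frac{11}{15}\right) = 10296 + \frac{16}{15} = \frac{154456}{15} \approx 10297.0$)
$\frac{v}{-5420} = \frac{154456}{15 \left(-5420\right)} = \frac{154456}{15} \left(- \frac{1}{5420}\right) = - \frac{38614}{20325}$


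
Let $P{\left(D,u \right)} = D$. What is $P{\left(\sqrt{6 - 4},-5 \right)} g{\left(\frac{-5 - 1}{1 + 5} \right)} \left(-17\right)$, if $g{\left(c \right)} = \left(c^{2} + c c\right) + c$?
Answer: $- 17 \sqrt{2} \approx -24.042$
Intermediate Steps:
$g{\left(c \right)} = c + 2 c^{2}$ ($g{\left(c \right)} = \left(c^{2} + c^{2}\right) + c = 2 c^{2} + c = c + 2 c^{2}$)
$P{\left(\sqrt{6 - 4},-5 \right)} g{\left(\frac{-5 - 1}{1 + 5} \right)} \left(-17\right) = \sqrt{6 - 4} \frac{-5 - 1}{1 + 5} \left(1 + 2 \frac{-5 - 1}{1 + 5}\right) \left(-17\right) = \sqrt{2} - \frac{6}{6} \left(1 + 2 \left(- \frac{6}{6}\right)\right) \left(-17\right) = \sqrt{2} \left(-6\right) \frac{1}{6} \left(1 + 2 \left(\left(-6\right) \frac{1}{6}\right)\right) \left(-17\right) = \sqrt{2} \left(- (1 + 2 \left(-1\right))\right) \left(-17\right) = \sqrt{2} \left(- (1 - 2)\right) \left(-17\right) = \sqrt{2} \left(\left(-1\right) \left(-1\right)\right) \left(-17\right) = \sqrt{2} \cdot 1 \left(-17\right) = \sqrt{2} \left(-17\right) = - 17 \sqrt{2}$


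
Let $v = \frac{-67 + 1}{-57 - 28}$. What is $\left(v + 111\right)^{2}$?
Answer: $\frac{90269001}{7225} \approx 12494.0$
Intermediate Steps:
$v = \frac{66}{85}$ ($v = - \frac{66}{-85} = \left(-66\right) \left(- \frac{1}{85}\right) = \frac{66}{85} \approx 0.77647$)
$\left(v + 111\right)^{2} = \left(\frac{66}{85} + 111\right)^{2} = \left(\frac{9501}{85}\right)^{2} = \frac{90269001}{7225}$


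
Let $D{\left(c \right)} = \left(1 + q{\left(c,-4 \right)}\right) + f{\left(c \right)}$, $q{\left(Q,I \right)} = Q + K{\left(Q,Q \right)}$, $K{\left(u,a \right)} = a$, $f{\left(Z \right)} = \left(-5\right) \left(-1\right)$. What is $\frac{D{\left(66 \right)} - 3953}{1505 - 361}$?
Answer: $- \frac{3815}{1144} \approx -3.3348$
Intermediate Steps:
$f{\left(Z \right)} = 5$
$q{\left(Q,I \right)} = 2 Q$ ($q{\left(Q,I \right)} = Q + Q = 2 Q$)
$D{\left(c \right)} = 6 + 2 c$ ($D{\left(c \right)} = \left(1 + 2 c\right) + 5 = 6 + 2 c$)
$\frac{D{\left(66 \right)} - 3953}{1505 - 361} = \frac{\left(6 + 2 \cdot 66\right) - 3953}{1505 - 361} = \frac{\left(6 + 132\right) - 3953}{1144} = \left(138 - 3953\right) \frac{1}{1144} = \left(-3815\right) \frac{1}{1144} = - \frac{3815}{1144}$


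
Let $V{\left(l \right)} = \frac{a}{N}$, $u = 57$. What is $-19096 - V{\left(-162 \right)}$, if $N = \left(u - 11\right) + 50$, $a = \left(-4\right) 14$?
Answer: $- \frac{229145}{12} \approx -19095.0$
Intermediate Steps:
$a = -56$
$N = 96$ ($N = \left(57 - 11\right) + 50 = 46 + 50 = 96$)
$V{\left(l \right)} = - \frac{7}{12}$ ($V{\left(l \right)} = - \frac{56}{96} = \left(-56\right) \frac{1}{96} = - \frac{7}{12}$)
$-19096 - V{\left(-162 \right)} = -19096 - - \frac{7}{12} = -19096 + \frac{7}{12} = - \frac{229145}{12}$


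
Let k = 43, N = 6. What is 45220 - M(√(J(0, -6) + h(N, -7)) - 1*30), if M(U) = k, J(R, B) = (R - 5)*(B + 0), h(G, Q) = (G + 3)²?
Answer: 45177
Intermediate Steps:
h(G, Q) = (3 + G)²
J(R, B) = B*(-5 + R) (J(R, B) = (-5 + R)*B = B*(-5 + R))
M(U) = 43
45220 - M(√(J(0, -6) + h(N, -7)) - 1*30) = 45220 - 1*43 = 45220 - 43 = 45177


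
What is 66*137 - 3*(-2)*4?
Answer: 9066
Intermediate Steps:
66*137 - 3*(-2)*4 = 9042 + 6*4 = 9042 + 24 = 9066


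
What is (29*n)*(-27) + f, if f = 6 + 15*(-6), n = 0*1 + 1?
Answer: -867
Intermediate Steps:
n = 1 (n = 0 + 1 = 1)
f = -84 (f = 6 - 90 = -84)
(29*n)*(-27) + f = (29*1)*(-27) - 84 = 29*(-27) - 84 = -783 - 84 = -867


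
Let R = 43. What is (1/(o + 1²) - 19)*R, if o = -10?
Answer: -7396/9 ≈ -821.78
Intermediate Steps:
(1/(o + 1²) - 19)*R = (1/(-10 + 1²) - 19)*43 = (1/(-10 + 1) - 19)*43 = (1/(-9) - 19)*43 = (-⅑ - 19)*43 = -172/9*43 = -7396/9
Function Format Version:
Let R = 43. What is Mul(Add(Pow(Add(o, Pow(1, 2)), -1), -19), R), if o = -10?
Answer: Rational(-7396, 9) ≈ -821.78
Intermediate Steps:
Mul(Add(Pow(Add(o, Pow(1, 2)), -1), -19), R) = Mul(Add(Pow(Add(-10, Pow(1, 2)), -1), -19), 43) = Mul(Add(Pow(Add(-10, 1), -1), -19), 43) = Mul(Add(Pow(-9, -1), -19), 43) = Mul(Add(Rational(-1, 9), -19), 43) = Mul(Rational(-172, 9), 43) = Rational(-7396, 9)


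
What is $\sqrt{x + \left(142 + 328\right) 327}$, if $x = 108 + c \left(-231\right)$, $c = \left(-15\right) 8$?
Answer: $\sqrt{181518} \approx 426.05$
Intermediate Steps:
$c = -120$
$x = 27828$ ($x = 108 - -27720 = 108 + 27720 = 27828$)
$\sqrt{x + \left(142 + 328\right) 327} = \sqrt{27828 + \left(142 + 328\right) 327} = \sqrt{27828 + 470 \cdot 327} = \sqrt{27828 + 153690} = \sqrt{181518}$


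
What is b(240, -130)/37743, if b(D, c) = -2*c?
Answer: 260/37743 ≈ 0.0068887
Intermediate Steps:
b(240, -130)/37743 = -2*(-130)/37743 = 260*(1/37743) = 260/37743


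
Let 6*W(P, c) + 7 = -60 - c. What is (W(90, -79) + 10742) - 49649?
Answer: -38905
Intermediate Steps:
W(P, c) = -67/6 - c/6 (W(P, c) = -7/6 + (-60 - c)/6 = -7/6 + (-10 - c/6) = -67/6 - c/6)
(W(90, -79) + 10742) - 49649 = ((-67/6 - ⅙*(-79)) + 10742) - 49649 = ((-67/6 + 79/6) + 10742) - 49649 = (2 + 10742) - 49649 = 10744 - 49649 = -38905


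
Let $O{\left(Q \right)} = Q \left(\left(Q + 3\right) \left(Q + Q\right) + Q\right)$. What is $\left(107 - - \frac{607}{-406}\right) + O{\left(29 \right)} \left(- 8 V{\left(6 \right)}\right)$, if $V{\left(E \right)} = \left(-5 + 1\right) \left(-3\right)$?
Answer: $- \frac{2130580205}{406} \approx -5.2477 \cdot 10^{6}$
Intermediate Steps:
$V{\left(E \right)} = 12$ ($V{\left(E \right)} = \left(-4\right) \left(-3\right) = 12$)
$O{\left(Q \right)} = Q \left(Q + 2 Q \left(3 + Q\right)\right)$ ($O{\left(Q \right)} = Q \left(\left(3 + Q\right) 2 Q + Q\right) = Q \left(2 Q \left(3 + Q\right) + Q\right) = Q \left(Q + 2 Q \left(3 + Q\right)\right)$)
$\left(107 - - \frac{607}{-406}\right) + O{\left(29 \right)} \left(- 8 V{\left(6 \right)}\right) = \left(107 - - \frac{607}{-406}\right) + 29^{2} \left(7 + 2 \cdot 29\right) \left(\left(-8\right) 12\right) = \left(107 - \left(-607\right) \left(- \frac{1}{406}\right)\right) + 841 \left(7 + 58\right) \left(-96\right) = \left(107 - \frac{607}{406}\right) + 841 \cdot 65 \left(-96\right) = \left(107 - \frac{607}{406}\right) + 54665 \left(-96\right) = \frac{42835}{406} - 5247840 = - \frac{2130580205}{406}$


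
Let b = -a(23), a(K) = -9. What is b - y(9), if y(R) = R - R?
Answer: 9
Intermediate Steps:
y(R) = 0
b = 9 (b = -1*(-9) = 9)
b - y(9) = 9 - 1*0 = 9 + 0 = 9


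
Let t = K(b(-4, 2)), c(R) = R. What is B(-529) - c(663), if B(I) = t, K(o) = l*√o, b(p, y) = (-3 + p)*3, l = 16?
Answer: -663 + 16*I*√21 ≈ -663.0 + 73.321*I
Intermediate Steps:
b(p, y) = -9 + 3*p
K(o) = 16*√o
t = 16*I*√21 (t = 16*√(-9 + 3*(-4)) = 16*√(-9 - 12) = 16*√(-21) = 16*(I*√21) = 16*I*√21 ≈ 73.321*I)
B(I) = 16*I*√21
B(-529) - c(663) = 16*I*√21 - 1*663 = 16*I*√21 - 663 = -663 + 16*I*√21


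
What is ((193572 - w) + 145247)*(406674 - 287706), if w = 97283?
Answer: 28735054848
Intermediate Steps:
((193572 - w) + 145247)*(406674 - 287706) = ((193572 - 1*97283) + 145247)*(406674 - 287706) = ((193572 - 97283) + 145247)*118968 = (96289 + 145247)*118968 = 241536*118968 = 28735054848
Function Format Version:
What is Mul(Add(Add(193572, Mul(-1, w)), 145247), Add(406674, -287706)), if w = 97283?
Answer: 28735054848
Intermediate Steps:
Mul(Add(Add(193572, Mul(-1, w)), 145247), Add(406674, -287706)) = Mul(Add(Add(193572, Mul(-1, 97283)), 145247), Add(406674, -287706)) = Mul(Add(Add(193572, -97283), 145247), 118968) = Mul(Add(96289, 145247), 118968) = Mul(241536, 118968) = 28735054848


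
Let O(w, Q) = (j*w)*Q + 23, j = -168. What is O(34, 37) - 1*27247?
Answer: -238568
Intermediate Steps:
O(w, Q) = 23 - 168*Q*w (O(w, Q) = (-168*w)*Q + 23 = -168*Q*w + 23 = 23 - 168*Q*w)
O(34, 37) - 1*27247 = (23 - 168*37*34) - 1*27247 = (23 - 211344) - 27247 = -211321 - 27247 = -238568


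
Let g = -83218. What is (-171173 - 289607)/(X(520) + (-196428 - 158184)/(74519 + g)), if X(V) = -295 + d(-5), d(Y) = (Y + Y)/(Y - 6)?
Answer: 44091577420/24240533 ≈ 1818.9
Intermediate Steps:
d(Y) = 2*Y/(-6 + Y) (d(Y) = (2*Y)/(-6 + Y) = 2*Y/(-6 + Y))
X(V) = -3235/11 (X(V) = -295 + 2*(-5)/(-6 - 5) = -295 + 2*(-5)/(-11) = -295 + 2*(-5)*(-1/11) = -295 + 10/11 = -3235/11)
(-171173 - 289607)/(X(520) + (-196428 - 158184)/(74519 + g)) = (-171173 - 289607)/(-3235/11 + (-196428 - 158184)/(74519 - 83218)) = -460780/(-3235/11 - 354612/(-8699)) = -460780/(-3235/11 - 354612*(-1/8699)) = -460780/(-3235/11 + 354612/8699) = -460780/(-24240533/95689) = -460780*(-95689/24240533) = 44091577420/24240533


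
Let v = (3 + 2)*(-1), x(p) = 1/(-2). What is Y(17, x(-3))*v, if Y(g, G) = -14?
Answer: 70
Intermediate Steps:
x(p) = -1/2
v = -5 (v = 5*(-1) = -5)
Y(17, x(-3))*v = -14*(-5) = 70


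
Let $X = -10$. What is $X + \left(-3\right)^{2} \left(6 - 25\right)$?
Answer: $-181$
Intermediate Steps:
$X + \left(-3\right)^{2} \left(6 - 25\right) = -10 + \left(-3\right)^{2} \left(6 - 25\right) = -10 + 9 \left(6 - 25\right) = -10 + 9 \left(-19\right) = -10 - 171 = -181$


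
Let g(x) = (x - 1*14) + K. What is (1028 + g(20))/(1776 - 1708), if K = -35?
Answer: 999/68 ≈ 14.691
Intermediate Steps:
g(x) = -49 + x (g(x) = (x - 1*14) - 35 = (x - 14) - 35 = (-14 + x) - 35 = -49 + x)
(1028 + g(20))/(1776 - 1708) = (1028 + (-49 + 20))/(1776 - 1708) = (1028 - 29)/68 = 999*(1/68) = 999/68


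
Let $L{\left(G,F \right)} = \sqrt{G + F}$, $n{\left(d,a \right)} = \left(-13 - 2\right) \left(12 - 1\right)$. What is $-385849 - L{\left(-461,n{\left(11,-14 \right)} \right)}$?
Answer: $-385849 - i \sqrt{626} \approx -3.8585 \cdot 10^{5} - 25.02 i$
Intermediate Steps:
$n{\left(d,a \right)} = -165$ ($n{\left(d,a \right)} = \left(-15\right) 11 = -165$)
$L{\left(G,F \right)} = \sqrt{F + G}$
$-385849 - L{\left(-461,n{\left(11,-14 \right)} \right)} = -385849 - \sqrt{-165 - 461} = -385849 - \sqrt{-626} = -385849 - i \sqrt{626}$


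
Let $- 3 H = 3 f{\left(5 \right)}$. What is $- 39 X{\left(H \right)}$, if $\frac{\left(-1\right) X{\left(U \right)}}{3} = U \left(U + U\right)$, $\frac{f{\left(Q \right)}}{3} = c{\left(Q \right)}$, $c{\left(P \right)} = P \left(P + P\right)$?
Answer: $5265000$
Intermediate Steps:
$c{\left(P \right)} = 2 P^{2}$ ($c{\left(P \right)} = P 2 P = 2 P^{2}$)
$f{\left(Q \right)} = 6 Q^{2}$ ($f{\left(Q \right)} = 3 \cdot 2 Q^{2} = 6 Q^{2}$)
$H = -150$ ($H = - \frac{3 \cdot 6 \cdot 5^{2}}{3} = - \frac{3 \cdot 6 \cdot 25}{3} = - \frac{3 \cdot 150}{3} = \left(- \frac{1}{3}\right) 450 = -150$)
$X{\left(U \right)} = - 6 U^{2}$ ($X{\left(U \right)} = - 3 U \left(U + U\right) = - 3 U 2 U = - 3 \cdot 2 U^{2} = - 6 U^{2}$)
$- 39 X{\left(H \right)} = - 39 \left(- 6 \left(-150\right)^{2}\right) = - 39 \left(\left(-6\right) 22500\right) = \left(-39\right) \left(-135000\right) = 5265000$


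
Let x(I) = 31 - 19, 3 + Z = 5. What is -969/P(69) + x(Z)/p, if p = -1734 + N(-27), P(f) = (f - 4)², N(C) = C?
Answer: -585703/2480075 ≈ -0.23616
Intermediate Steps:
Z = 2 (Z = -3 + 5 = 2)
x(I) = 12
P(f) = (-4 + f)²
p = -1761 (p = -1734 - 27 = -1761)
-969/P(69) + x(Z)/p = -969/(-4 + 69)² + 12/(-1761) = -969/(65²) + 12*(-1/1761) = -969/4225 - 4/587 = -585703/2480075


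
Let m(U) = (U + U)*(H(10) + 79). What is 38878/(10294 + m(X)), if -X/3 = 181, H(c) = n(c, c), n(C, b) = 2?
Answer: -2777/5548 ≈ -0.50054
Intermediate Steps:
H(c) = 2
X = -543 (X = -3*181 = -543)
m(U) = 162*U (m(U) = (U + U)*(2 + 79) = (2*U)*81 = 162*U)
38878/(10294 + m(X)) = 38878/(10294 + 162*(-543)) = 38878/(10294 - 87966) = 38878/(-77672) = 38878*(-1/77672) = -2777/5548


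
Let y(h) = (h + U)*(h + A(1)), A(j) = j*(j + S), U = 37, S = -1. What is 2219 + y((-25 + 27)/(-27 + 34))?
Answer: 109253/49 ≈ 2229.7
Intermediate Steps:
A(j) = j*(-1 + j) (A(j) = j*(j - 1) = j*(-1 + j))
y(h) = h*(37 + h) (y(h) = (h + 37)*(h + 1*(-1 + 1)) = (37 + h)*(h + 1*0) = (37 + h)*(h + 0) = (37 + h)*h = h*(37 + h))
2219 + y((-25 + 27)/(-27 + 34)) = 2219 + ((-25 + 27)/(-27 + 34))*(37 + (-25 + 27)/(-27 + 34)) = 2219 + (2/7)*(37 + 2/7) = 2219 + (2*(1/7))*(37 + 2*(1/7)) = 2219 + 2*(37 + 2/7)/7 = 2219 + (2/7)*(261/7) = 2219 + 522/49 = 109253/49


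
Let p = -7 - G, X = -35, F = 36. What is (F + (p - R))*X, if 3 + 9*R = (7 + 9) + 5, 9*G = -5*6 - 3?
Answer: -3220/3 ≈ -1073.3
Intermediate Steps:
G = -11/3 (G = (-5*6 - 3)/9 = (-30 - 3)/9 = (⅑)*(-33) = -11/3 ≈ -3.6667)
R = 2 (R = -⅓ + ((7 + 9) + 5)/9 = -⅓ + (16 + 5)/9 = -⅓ + (⅑)*21 = -⅓ + 7/3 = 2)
p = -10/3 (p = -7 - 1*(-11/3) = -7 + 11/3 = -10/3 ≈ -3.3333)
(F + (p - R))*X = (36 + (-10/3 - 1*2))*(-35) = (36 + (-10/3 - 2))*(-35) = (36 - 16/3)*(-35) = (92/3)*(-35) = -3220/3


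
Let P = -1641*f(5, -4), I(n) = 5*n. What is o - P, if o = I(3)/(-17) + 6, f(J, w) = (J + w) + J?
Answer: 167469/17 ≈ 9851.1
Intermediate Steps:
f(J, w) = w + 2*J
P = -9846 (P = -1641*(-4 + 2*5) = -1641*(-4 + 10) = -1641*6 = -9846)
o = 87/17 (o = (5*3)/(-17) + 6 = -1/17*15 + 6 = -15/17 + 6 = 87/17 ≈ 5.1176)
o - P = 87/17 - 1*(-9846) = 87/17 + 9846 = 167469/17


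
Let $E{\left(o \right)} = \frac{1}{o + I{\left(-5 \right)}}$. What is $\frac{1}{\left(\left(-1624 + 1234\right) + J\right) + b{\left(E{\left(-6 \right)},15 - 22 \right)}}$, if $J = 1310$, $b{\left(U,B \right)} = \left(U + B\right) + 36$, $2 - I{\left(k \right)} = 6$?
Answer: $\frac{10}{9489} \approx 0.0010539$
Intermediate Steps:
$I{\left(k \right)} = -4$ ($I{\left(k \right)} = 2 - 6 = -4$)
$E{\left(o \right)} = \frac{1}{-4 + o}$ ($E{\left(o \right)} = \frac{1}{o - 4} = \frac{1}{-4 + o}$)
$b{\left(U,B \right)} = 36 + B + U$ ($b{\left(U,B \right)} = \left(B + U\right) + 36 = 36 + B + U$)
$\frac{1}{\left(\left(-1624 + 1234\right) + J\right) + b{\left(E{\left(-6 \right)},15 - 22 \right)}} = \frac{1}{\left(\left(-1624 + 1234\right) + 1310\right) + \left(36 + \left(15 - 22\right) + \frac{1}{-4 - 6}\right)} = \frac{1}{\left(-390 + 1310\right) + \left(36 + \left(15 - 22\right) + \frac{1}{-10}\right)} = \frac{1}{920 - - \frac{289}{10}} = \frac{1}{920 + \frac{289}{10}} = \frac{1}{\frac{9489}{10}} = \frac{10}{9489}$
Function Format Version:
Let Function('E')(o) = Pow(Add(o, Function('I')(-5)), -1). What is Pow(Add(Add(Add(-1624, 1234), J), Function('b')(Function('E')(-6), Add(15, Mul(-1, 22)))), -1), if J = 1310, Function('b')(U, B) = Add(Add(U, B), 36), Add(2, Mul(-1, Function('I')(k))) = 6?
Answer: Rational(10, 9489) ≈ 0.0010539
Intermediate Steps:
Function('I')(k) = -4 (Function('I')(k) = Add(2, Mul(-1, 6)) = Add(2, -6) = -4)
Function('E')(o) = Pow(Add(-4, o), -1) (Function('E')(o) = Pow(Add(o, -4), -1) = Pow(Add(-4, o), -1))
Function('b')(U, B) = Add(36, B, U) (Function('b')(U, B) = Add(Add(B, U), 36) = Add(36, B, U))
Pow(Add(Add(Add(-1624, 1234), J), Function('b')(Function('E')(-6), Add(15, Mul(-1, 22)))), -1) = Pow(Add(Add(Add(-1624, 1234), 1310), Add(36, Add(15, Mul(-1, 22)), Pow(Add(-4, -6), -1))), -1) = Pow(Add(Add(-390, 1310), Add(36, Add(15, -22), Pow(-10, -1))), -1) = Pow(Add(920, Add(36, -7, Rational(-1, 10))), -1) = Pow(Add(920, Rational(289, 10)), -1) = Pow(Rational(9489, 10), -1) = Rational(10, 9489)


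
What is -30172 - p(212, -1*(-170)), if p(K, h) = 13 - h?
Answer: -30015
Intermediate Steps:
-30172 - p(212, -1*(-170)) = -30172 - (13 - (-1)*(-170)) = -30172 - (13 - 1*170) = -30172 - (13 - 170) = -30172 - 1*(-157) = -30172 + 157 = -30015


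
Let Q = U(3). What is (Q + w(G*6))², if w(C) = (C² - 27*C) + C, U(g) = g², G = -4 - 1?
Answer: 2852721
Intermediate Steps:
G = -5
Q = 9 (Q = 3² = 9)
w(C) = C² - 26*C
(Q + w(G*6))² = (9 + (-5*6)*(-26 - 5*6))² = (9 - 30*(-26 - 30))² = (9 - 30*(-56))² = (9 + 1680)² = 1689² = 2852721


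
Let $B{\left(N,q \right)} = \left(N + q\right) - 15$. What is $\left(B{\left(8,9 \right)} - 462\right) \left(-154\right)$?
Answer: $70840$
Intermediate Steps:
$B{\left(N,q \right)} = -15 + N + q$
$\left(B{\left(8,9 \right)} - 462\right) \left(-154\right) = \left(\left(-15 + 8 + 9\right) - 462\right) \left(-154\right) = \left(2 - 462\right) \left(-154\right) = \left(-460\right) \left(-154\right) = 70840$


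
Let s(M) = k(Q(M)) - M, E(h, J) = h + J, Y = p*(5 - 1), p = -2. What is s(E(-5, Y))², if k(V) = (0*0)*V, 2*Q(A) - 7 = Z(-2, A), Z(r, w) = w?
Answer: 169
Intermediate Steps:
Q(A) = 7/2 + A/2
Y = -8 (Y = -2*(5 - 1) = -2*4 = -8)
E(h, J) = J + h
k(V) = 0 (k(V) = 0*V = 0)
s(M) = -M (s(M) = 0 - M = -M)
s(E(-5, Y))² = (-(-8 - 5))² = (-1*(-13))² = 13² = 169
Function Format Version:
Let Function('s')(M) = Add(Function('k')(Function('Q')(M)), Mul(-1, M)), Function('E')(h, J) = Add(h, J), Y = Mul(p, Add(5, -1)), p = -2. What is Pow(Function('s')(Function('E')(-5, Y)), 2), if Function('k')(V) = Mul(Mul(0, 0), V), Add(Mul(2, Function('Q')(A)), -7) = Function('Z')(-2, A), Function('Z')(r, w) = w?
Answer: 169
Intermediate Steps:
Function('Q')(A) = Add(Rational(7, 2), Mul(Rational(1, 2), A))
Y = -8 (Y = Mul(-2, Add(5, -1)) = Mul(-2, 4) = -8)
Function('E')(h, J) = Add(J, h)
Function('k')(V) = 0 (Function('k')(V) = Mul(0, V) = 0)
Function('s')(M) = Mul(-1, M) (Function('s')(M) = Add(0, Mul(-1, M)) = Mul(-1, M))
Pow(Function('s')(Function('E')(-5, Y)), 2) = Pow(Mul(-1, Add(-8, -5)), 2) = Pow(Mul(-1, -13), 2) = Pow(13, 2) = 169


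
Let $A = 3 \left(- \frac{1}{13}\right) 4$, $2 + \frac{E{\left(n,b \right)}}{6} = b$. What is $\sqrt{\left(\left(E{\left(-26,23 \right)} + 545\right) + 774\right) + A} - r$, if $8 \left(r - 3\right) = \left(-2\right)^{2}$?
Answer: $- \frac{7}{2} + \frac{\sqrt{244049}}{13} \approx 34.501$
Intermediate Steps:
$E{\left(n,b \right)} = -12 + 6 b$
$r = \frac{7}{2}$ ($r = 3 + \frac{\left(-2\right)^{2}}{8} = 3 + \frac{1}{8} \cdot 4 = 3 + \frac{1}{2} = \frac{7}{2} \approx 3.5$)
$A = - \frac{12}{13}$ ($A = 3 \left(\left(-1\right) \frac{1}{13}\right) 4 = 3 \left(- \frac{1}{13}\right) 4 = \left(- \frac{3}{13}\right) 4 = - \frac{12}{13} \approx -0.92308$)
$\sqrt{\left(\left(E{\left(-26,23 \right)} + 545\right) + 774\right) + A} - r = \sqrt{\left(\left(\left(-12 + 6 \cdot 23\right) + 545\right) + 774\right) - \frac{12}{13}} - \frac{7}{2} = \sqrt{\left(\left(\left(-12 + 138\right) + 545\right) + 774\right) - \frac{12}{13}} - \frac{7}{2} = \sqrt{\left(\left(126 + 545\right) + 774\right) - \frac{12}{13}} - \frac{7}{2} = \sqrt{\left(671 + 774\right) - \frac{12}{13}} - \frac{7}{2} = \sqrt{1445 - \frac{12}{13}} - \frac{7}{2} = \sqrt{\frac{18773}{13}} - \frac{7}{2} = \frac{\sqrt{244049}}{13} - \frac{7}{2} = - \frac{7}{2} + \frac{\sqrt{244049}}{13}$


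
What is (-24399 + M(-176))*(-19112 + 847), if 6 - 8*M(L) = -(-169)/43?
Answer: 153301195255/344 ≈ 4.4564e+8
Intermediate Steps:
M(L) = 89/344 (M(L) = ¾ - (-1)*(-169/43)/8 = ¾ - (-1)*(-169*1/43)/8 = ¾ - (-1)*(-169)/(8*43) = ¾ - ⅛*169/43 = ¾ - 169/344 = 89/344)
(-24399 + M(-176))*(-19112 + 847) = (-24399 + 89/344)*(-19112 + 847) = -8393167/344*(-18265) = 153301195255/344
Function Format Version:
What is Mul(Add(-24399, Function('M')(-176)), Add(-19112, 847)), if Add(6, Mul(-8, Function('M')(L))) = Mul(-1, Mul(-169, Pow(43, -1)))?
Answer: Rational(153301195255, 344) ≈ 4.4564e+8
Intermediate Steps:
Function('M')(L) = Rational(89, 344) (Function('M')(L) = Add(Rational(3, 4), Mul(Rational(-1, 8), Mul(-1, Mul(-169, Pow(43, -1))))) = Add(Rational(3, 4), Mul(Rational(-1, 8), Mul(-1, Mul(-169, Rational(1, 43))))) = Add(Rational(3, 4), Mul(Rational(-1, 8), Mul(-1, Rational(-169, 43)))) = Add(Rational(3, 4), Mul(Rational(-1, 8), Rational(169, 43))) = Add(Rational(3, 4), Rational(-169, 344)) = Rational(89, 344))
Mul(Add(-24399, Function('M')(-176)), Add(-19112, 847)) = Mul(Add(-24399, Rational(89, 344)), Add(-19112, 847)) = Mul(Rational(-8393167, 344), -18265) = Rational(153301195255, 344)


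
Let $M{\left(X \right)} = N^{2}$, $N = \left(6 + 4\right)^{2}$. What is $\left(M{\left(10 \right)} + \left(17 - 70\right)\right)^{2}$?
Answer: $98942809$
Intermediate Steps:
$N = 100$ ($N = 10^{2} = 100$)
$M{\left(X \right)} = 10000$ ($M{\left(X \right)} = 100^{2} = 10000$)
$\left(M{\left(10 \right)} + \left(17 - 70\right)\right)^{2} = \left(10000 + \left(17 - 70\right)\right)^{2} = \left(10000 - 53\right)^{2} = 9947^{2} = 98942809$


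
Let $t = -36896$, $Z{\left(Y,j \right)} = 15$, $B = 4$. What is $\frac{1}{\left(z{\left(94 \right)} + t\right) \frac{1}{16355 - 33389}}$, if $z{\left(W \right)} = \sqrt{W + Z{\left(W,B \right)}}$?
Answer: $\frac{209495488}{453771569} + \frac{5678 \sqrt{109}}{453771569} \approx 0.46181$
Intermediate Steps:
$z{\left(W \right)} = \sqrt{15 + W}$ ($z{\left(W \right)} = \sqrt{W + 15} = \sqrt{15 + W}$)
$\frac{1}{\left(z{\left(94 \right)} + t\right) \frac{1}{16355 - 33389}} = \frac{1}{\left(\sqrt{15 + 94} - 36896\right) \frac{1}{16355 - 33389}} = \frac{1}{\left(\sqrt{109} - 36896\right) \frac{1}{-17034}} = \frac{1}{\left(-36896 + \sqrt{109}\right) \left(- \frac{1}{17034}\right)} = \frac{1}{\frac{18448}{8517} - \frac{\sqrt{109}}{17034}}$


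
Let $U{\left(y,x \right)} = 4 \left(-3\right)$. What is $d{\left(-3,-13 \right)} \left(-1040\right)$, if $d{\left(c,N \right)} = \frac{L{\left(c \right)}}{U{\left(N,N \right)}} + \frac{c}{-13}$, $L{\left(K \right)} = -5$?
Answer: $- \frac{2020}{3} \approx -673.33$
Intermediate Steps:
$U{\left(y,x \right)} = -12$
$d{\left(c,N \right)} = \frac{5}{12} - \frac{c}{13}$ ($d{\left(c,N \right)} = - \frac{5}{-12} + \frac{c}{-13} = \left(-5\right) \left(- \frac{1}{12}\right) + c \left(- \frac{1}{13}\right) = \frac{5}{12} - \frac{c}{13}$)
$d{\left(-3,-13 \right)} \left(-1040\right) = \left(\frac{5}{12} - - \frac{3}{13}\right) \left(-1040\right) = \left(\frac{5}{12} + \frac{3}{13}\right) \left(-1040\right) = \frac{101}{156} \left(-1040\right) = - \frac{2020}{3}$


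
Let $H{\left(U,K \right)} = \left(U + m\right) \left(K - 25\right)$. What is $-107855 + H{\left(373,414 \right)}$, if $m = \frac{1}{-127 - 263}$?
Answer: $\frac{14523991}{390} \approx 37241.0$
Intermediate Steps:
$m = - \frac{1}{390}$ ($m = \frac{1}{-390} = - \frac{1}{390} \approx -0.0025641$)
$H{\left(U,K \right)} = \left(-25 + K\right) \left(- \frac{1}{390} + U\right)$ ($H{\left(U,K \right)} = \left(U - \frac{1}{390}\right) \left(K - 25\right) = \left(- \frac{1}{390} + U\right) \left(-25 + K\right) = \left(-25 + K\right) \left(- \frac{1}{390} + U\right)$)
$-107855 + H{\left(373,414 \right)} = -107855 + \left(\frac{5}{78} - 9325 - \frac{69}{65} + 414 \cdot 373\right) = -107855 + \left(\frac{5}{78} - 9325 - \frac{69}{65} + 154422\right) = -107855 + \frac{56587441}{390} = \frac{14523991}{390}$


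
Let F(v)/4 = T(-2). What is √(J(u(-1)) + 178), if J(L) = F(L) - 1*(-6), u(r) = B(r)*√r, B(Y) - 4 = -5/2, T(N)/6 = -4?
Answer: 2*√22 ≈ 9.3808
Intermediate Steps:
T(N) = -24 (T(N) = 6*(-4) = -24)
B(Y) = 3/2 (B(Y) = 4 - 5/2 = 3/2)
F(v) = -96 (F(v) = 4*(-24) = -96)
u(r) = 3*√r/2
J(L) = -90 (J(L) = -96 - 1*(-6) = -96 + 6 = -90)
√(J(u(-1)) + 178) = √(-90 + 178) = √88 = 2*√22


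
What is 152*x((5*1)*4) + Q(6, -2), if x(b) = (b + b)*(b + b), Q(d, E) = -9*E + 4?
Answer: 243222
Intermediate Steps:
Q(d, E) = 4 - 9*E
x(b) = 4*b² (x(b) = (2*b)*(2*b) = 4*b²)
152*x((5*1)*4) + Q(6, -2) = 152*(4*((5*1)*4)²) + (4 - 9*(-2)) = 152*(4*(5*4)²) + (4 + 18) = 152*(4*20²) + 22 = 152*(4*400) + 22 = 152*1600 + 22 = 243200 + 22 = 243222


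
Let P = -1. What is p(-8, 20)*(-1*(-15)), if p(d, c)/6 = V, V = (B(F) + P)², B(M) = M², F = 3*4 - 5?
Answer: 207360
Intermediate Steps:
F = 7 (F = 12 - 5 = 7)
V = 2304 (V = (7² - 1)² = (49 - 1)² = 48² = 2304)
p(d, c) = 13824 (p(d, c) = 6*2304 = 13824)
p(-8, 20)*(-1*(-15)) = 13824*(-1*(-15)) = 13824*15 = 207360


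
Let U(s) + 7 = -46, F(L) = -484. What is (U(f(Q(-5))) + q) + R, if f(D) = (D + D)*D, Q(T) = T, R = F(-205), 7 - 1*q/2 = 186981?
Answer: -374485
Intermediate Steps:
q = -373948 (q = 14 - 2*186981 = 14 - 373962 = -373948)
R = -484
f(D) = 2*D**2 (f(D) = (2*D)*D = 2*D**2)
U(s) = -53 (U(s) = -7 - 46 = -53)
(U(f(Q(-5))) + q) + R = (-53 - 373948) - 484 = -374001 - 484 = -374485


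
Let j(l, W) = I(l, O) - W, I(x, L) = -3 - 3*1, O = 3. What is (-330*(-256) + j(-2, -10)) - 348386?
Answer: -263902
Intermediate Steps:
I(x, L) = -6 (I(x, L) = -3 - 3 = -6)
j(l, W) = -6 - W
(-330*(-256) + j(-2, -10)) - 348386 = (-330*(-256) + (-6 - 1*(-10))) - 348386 = (84480 + (-6 + 10)) - 348386 = (84480 + 4) - 348386 = 84484 - 348386 = -263902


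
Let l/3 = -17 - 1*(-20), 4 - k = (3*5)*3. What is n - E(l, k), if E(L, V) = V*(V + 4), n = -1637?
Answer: -3154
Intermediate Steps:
k = -41 (k = 4 - 3*5*3 = 4 - 15*3 = 4 - 1*45 = 4 - 45 = -41)
l = 9 (l = 3*(-17 - 1*(-20)) = 3*(-17 + 20) = 3*3 = 9)
E(L, V) = V*(4 + V)
n - E(l, k) = -1637 - (-41)*(4 - 41) = -1637 - (-41)*(-37) = -1637 - 1*1517 = -1637 - 1517 = -3154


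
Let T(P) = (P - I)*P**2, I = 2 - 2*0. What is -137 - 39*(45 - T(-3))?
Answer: -3647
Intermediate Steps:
I = 2 (I = 2 + 0 = 2)
T(P) = P**2*(-2 + P) (T(P) = (P - 1*2)*P**2 = (P - 2)*P**2 = (-2 + P)*P**2 = P**2*(-2 + P))
-137 - 39*(45 - T(-3)) = -137 - 39*(45 - (-3)**2*(-2 - 3)) = -137 - 39*(45 - 9*(-5)) = -137 - 39*(45 - 1*(-45)) = -137 - 39*(45 + 45) = -137 - 39*90 = -137 - 3510 = -3647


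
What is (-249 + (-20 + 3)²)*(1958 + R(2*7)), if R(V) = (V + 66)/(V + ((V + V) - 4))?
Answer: 1489680/19 ≈ 78404.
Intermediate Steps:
R(V) = (66 + V)/(-4 + 3*V) (R(V) = (66 + V)/(V + (2*V - 4)) = (66 + V)/(V + (-4 + 2*V)) = (66 + V)/(-4 + 3*V))
(-249 + (-20 + 3)²)*(1958 + R(2*7)) = (-249 + (-20 + 3)²)*(1958 + (66 + 2*7)/(-4 + 3*(2*7))) = (-249 + (-17)²)*(1958 + (66 + 14)/(-4 + 3*14)) = (-249 + 289)*(1958 + 80/(-4 + 42)) = 40*(1958 + 80/38) = 40*(1958 + (1/38)*80) = 40*(1958 + 40/19) = 40*(37242/19) = 1489680/19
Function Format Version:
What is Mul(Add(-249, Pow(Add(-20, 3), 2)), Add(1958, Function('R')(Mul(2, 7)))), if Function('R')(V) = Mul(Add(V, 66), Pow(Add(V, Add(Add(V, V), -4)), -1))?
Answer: Rational(1489680, 19) ≈ 78404.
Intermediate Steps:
Function('R')(V) = Mul(Pow(Add(-4, Mul(3, V)), -1), Add(66, V)) (Function('R')(V) = Mul(Add(66, V), Pow(Add(V, Add(Mul(2, V), -4)), -1)) = Mul(Add(66, V), Pow(Add(V, Add(-4, Mul(2, V))), -1)) = Mul(Add(66, V), Pow(Add(-4, Mul(3, V)), -1)) = Mul(Pow(Add(-4, Mul(3, V)), -1), Add(66, V)))
Mul(Add(-249, Pow(Add(-20, 3), 2)), Add(1958, Function('R')(Mul(2, 7)))) = Mul(Add(-249, Pow(Add(-20, 3), 2)), Add(1958, Mul(Pow(Add(-4, Mul(3, Mul(2, 7))), -1), Add(66, Mul(2, 7))))) = Mul(Add(-249, Pow(-17, 2)), Add(1958, Mul(Pow(Add(-4, Mul(3, 14)), -1), Add(66, 14)))) = Mul(Add(-249, 289), Add(1958, Mul(Pow(Add(-4, 42), -1), 80))) = Mul(40, Add(1958, Mul(Pow(38, -1), 80))) = Mul(40, Add(1958, Mul(Rational(1, 38), 80))) = Mul(40, Add(1958, Rational(40, 19))) = Mul(40, Rational(37242, 19)) = Rational(1489680, 19)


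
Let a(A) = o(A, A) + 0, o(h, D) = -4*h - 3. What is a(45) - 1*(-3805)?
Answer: 3622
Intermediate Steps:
o(h, D) = -3 - 4*h
a(A) = -3 - 4*A (a(A) = (-3 - 4*A) + 0 = -3 - 4*A)
a(45) - 1*(-3805) = (-3 - 4*45) - 1*(-3805) = (-3 - 180) + 3805 = -183 + 3805 = 3622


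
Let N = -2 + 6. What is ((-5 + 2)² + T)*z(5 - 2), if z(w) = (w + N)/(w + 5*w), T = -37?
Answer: -98/9 ≈ -10.889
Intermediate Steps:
N = 4
z(w) = (4 + w)/(6*w) (z(w) = (w + 4)/(w + 5*w) = (4 + w)/((6*w)) = (4 + w)*(1/(6*w)) = (4 + w)/(6*w))
((-5 + 2)² + T)*z(5 - 2) = ((-5 + 2)² - 37)*((4 + (5 - 2))/(6*(5 - 2))) = ((-3)² - 37)*((⅙)*(4 + 3)/3) = (9 - 37)*((⅙)*(⅓)*7) = -28*7/18 = -98/9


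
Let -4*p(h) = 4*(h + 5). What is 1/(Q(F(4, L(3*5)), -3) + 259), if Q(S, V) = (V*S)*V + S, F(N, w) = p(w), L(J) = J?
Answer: 1/59 ≈ 0.016949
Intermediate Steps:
p(h) = -5 - h (p(h) = -(h + 5) = -(5 + h) = -(20 + 4*h)/4 = -5 - h)
F(N, w) = -5 - w
Q(S, V) = S + S*V² (Q(S, V) = (S*V)*V + S = S*V² + S = S + S*V²)
1/(Q(F(4, L(3*5)), -3) + 259) = 1/((-5 - 3*5)*(1 + (-3)²) + 259) = 1/((-5 - 1*15)*(1 + 9) + 259) = 1/((-5 - 15)*10 + 259) = 1/(-20*10 + 259) = 1/(-200 + 259) = 1/59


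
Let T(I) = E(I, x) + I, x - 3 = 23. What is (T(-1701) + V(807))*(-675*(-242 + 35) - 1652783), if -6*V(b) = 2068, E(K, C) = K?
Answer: 17006771920/3 ≈ 5.6689e+9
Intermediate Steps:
x = 26 (x = 3 + 23 = 26)
V(b) = -1034/3 (V(b) = -⅙*2068 = -1034/3)
T(I) = 2*I (T(I) = I + I = 2*I)
(T(-1701) + V(807))*(-675*(-242 + 35) - 1652783) = (2*(-1701) - 1034/3)*(-675*(-242 + 35) - 1652783) = (-3402 - 1034/3)*(-675*(-207) - 1652783) = -11240*(139725 - 1652783)/3 = -11240/3*(-1513058) = 17006771920/3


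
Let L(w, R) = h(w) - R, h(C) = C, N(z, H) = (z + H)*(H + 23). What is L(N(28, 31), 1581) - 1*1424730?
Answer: -1423125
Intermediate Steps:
N(z, H) = (23 + H)*(H + z) (N(z, H) = (H + z)*(23 + H) = (23 + H)*(H + z))
L(w, R) = w - R
L(N(28, 31), 1581) - 1*1424730 = ((31**2 + 23*31 + 23*28 + 31*28) - 1*1581) - 1*1424730 = ((961 + 713 + 644 + 868) - 1581) - 1424730 = (3186 - 1581) - 1424730 = 1605 - 1424730 = -1423125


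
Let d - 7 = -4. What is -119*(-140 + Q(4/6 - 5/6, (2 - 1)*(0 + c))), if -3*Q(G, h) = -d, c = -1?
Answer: 16541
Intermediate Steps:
d = 3 (d = 7 - 4 = 3)
Q(G, h) = 1 (Q(G, h) = -(-1)*3/3 = -⅓*(-3) = 1)
-119*(-140 + Q(4/6 - 5/6, (2 - 1)*(0 + c))) = -119*(-140 + 1) = -119*(-139) = 16541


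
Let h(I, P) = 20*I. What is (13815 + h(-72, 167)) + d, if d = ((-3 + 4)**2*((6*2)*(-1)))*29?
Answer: 12027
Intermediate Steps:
d = -348 (d = (1**2*(12*(-1)))*29 = (1*(-12))*29 = -12*29 = -348)
(13815 + h(-72, 167)) + d = (13815 + 20*(-72)) - 348 = (13815 - 1440) - 348 = 12375 - 348 = 12027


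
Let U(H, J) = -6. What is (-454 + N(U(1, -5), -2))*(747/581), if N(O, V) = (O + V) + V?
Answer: -4176/7 ≈ -596.57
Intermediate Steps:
N(O, V) = O + 2*V
(-454 + N(U(1, -5), -2))*(747/581) = (-454 + (-6 + 2*(-2)))*(747/581) = (-454 + (-6 - 4))*(747*(1/581)) = (-454 - 10)*(9/7) = -464*9/7 = -4176/7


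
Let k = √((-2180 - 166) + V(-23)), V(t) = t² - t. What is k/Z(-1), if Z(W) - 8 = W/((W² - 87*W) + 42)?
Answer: 130*I*√1794/1039 ≈ 5.2996*I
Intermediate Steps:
k = I*√1794 (k = √((-2180 - 166) - 23*(-1 - 23)) = √(-2346 - 23*(-24)) = √(-2346 + 552) = √(-1794) = I*√1794 ≈ 42.356*I)
Z(W) = 8 + W/(42 + W² - 87*W) (Z(W) = 8 + W/((W² - 87*W) + 42) = 8 + W/(42 + W² - 87*W))
k/Z(-1) = (I*√1794)/(((336 - 695*(-1) + 8*(-1)²)/(42 + (-1)² - 87*(-1)))) = (I*√1794)/(((336 + 695 + 8*1)/(42 + 1 + 87))) = (I*√1794)/(((336 + 695 + 8)/130)) = (I*√1794)/(((1/130)*1039)) = (I*√1794)/(1039/130) = (I*√1794)*(130/1039) = 130*I*√1794/1039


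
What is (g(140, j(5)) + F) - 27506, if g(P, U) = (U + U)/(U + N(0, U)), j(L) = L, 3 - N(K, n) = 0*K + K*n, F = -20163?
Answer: -190671/4 ≈ -47668.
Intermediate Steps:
N(K, n) = 3 - K*n (N(K, n) = 3 - (0*K + K*n) = 3 - (0 + K*n) = 3 - K*n)
g(P, U) = 2*U/(3 + U) (g(P, U) = (U + U)/(U + (3 - 1*0*U)) = (2*U)/(U + (3 + 0)) = (2*U)/(U + 3) = (2*U)/(3 + U) = 2*U/(3 + U))
(g(140, j(5)) + F) - 27506 = (2*5/(3 + 5) - 20163) - 27506 = (2*5/8 - 20163) - 27506 = (2*5*(⅛) - 20163) - 27506 = (5/4 - 20163) - 27506 = -80647/4 - 27506 = -190671/4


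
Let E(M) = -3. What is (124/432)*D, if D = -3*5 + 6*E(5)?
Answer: -341/36 ≈ -9.4722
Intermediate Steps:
D = -33 (D = -3*5 + 6*(-3) = -15 - 18 = -33)
(124/432)*D = (124/432)*(-33) = (124*(1/432))*(-33) = (31/108)*(-33) = -341/36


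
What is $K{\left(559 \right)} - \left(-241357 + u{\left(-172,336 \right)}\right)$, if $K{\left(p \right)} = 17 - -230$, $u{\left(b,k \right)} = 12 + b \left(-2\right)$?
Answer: $241248$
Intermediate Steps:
$u{\left(b,k \right)} = 12 - 2 b$
$K{\left(p \right)} = 247$ ($K{\left(p \right)} = 17 + 230 = 247$)
$K{\left(559 \right)} - \left(-241357 + u{\left(-172,336 \right)}\right) = 247 + \left(241357 - \left(12 - -344\right)\right) = 247 + \left(241357 - \left(12 + 344\right)\right) = 247 + \left(241357 - 356\right) = 247 + 241001 = 241248$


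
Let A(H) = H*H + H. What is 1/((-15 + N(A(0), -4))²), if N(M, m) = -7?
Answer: 1/484 ≈ 0.0020661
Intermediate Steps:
A(H) = H + H² (A(H) = H² + H = H + H²)
1/((-15 + N(A(0), -4))²) = 1/((-15 - 7)²) = 1/((-22)²) = 1/484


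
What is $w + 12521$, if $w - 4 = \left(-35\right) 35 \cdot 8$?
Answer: $2725$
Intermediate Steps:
$w = -9796$ ($w = 4 + \left(-35\right) 35 \cdot 8 = 4 - 9800 = -9796$)
$w + 12521 = -9796 + 12521 = 2725$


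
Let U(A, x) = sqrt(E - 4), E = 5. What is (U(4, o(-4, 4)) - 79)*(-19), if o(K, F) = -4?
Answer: 1482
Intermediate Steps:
U(A, x) = 1 (U(A, x) = sqrt(5 - 4) = sqrt(1) = 1)
(U(4, o(-4, 4)) - 79)*(-19) = (1 - 79)*(-19) = -78*(-19) = 1482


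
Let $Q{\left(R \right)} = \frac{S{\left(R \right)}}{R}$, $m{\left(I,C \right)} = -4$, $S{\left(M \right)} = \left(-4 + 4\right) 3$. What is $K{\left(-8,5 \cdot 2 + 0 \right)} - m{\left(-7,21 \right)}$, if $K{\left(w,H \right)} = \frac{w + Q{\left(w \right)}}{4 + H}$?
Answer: $\frac{24}{7} \approx 3.4286$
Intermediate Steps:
$S{\left(M \right)} = 0$ ($S{\left(M \right)} = 0 \cdot 3 = 0$)
$Q{\left(R \right)} = 0$ ($Q{\left(R \right)} = \frac{0}{R} = 0$)
$K{\left(w,H \right)} = \frac{w}{4 + H}$ ($K{\left(w,H \right)} = \frac{w + 0}{4 + H} = \frac{w}{4 + H}$)
$K{\left(-8,5 \cdot 2 + 0 \right)} - m{\left(-7,21 \right)} = - \frac{8}{4 + \left(5 \cdot 2 + 0\right)} - -4 = - \frac{8}{4 + \left(10 + 0\right)} + 4 = - \frac{8}{4 + 10} + 4 = - \frac{8}{14} + 4 = \left(-8\right) \frac{1}{14} + 4 = - \frac{4}{7} + 4 = \frac{24}{7}$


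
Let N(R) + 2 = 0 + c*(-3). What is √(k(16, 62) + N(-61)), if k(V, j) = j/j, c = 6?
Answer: I*√19 ≈ 4.3589*I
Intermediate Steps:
k(V, j) = 1
N(R) = -20 (N(R) = -2 + (0 + 6*(-3)) = -2 + (0 - 18) = -2 - 18 = -20)
√(k(16, 62) + N(-61)) = √(1 - 20) = √(-19) = I*√19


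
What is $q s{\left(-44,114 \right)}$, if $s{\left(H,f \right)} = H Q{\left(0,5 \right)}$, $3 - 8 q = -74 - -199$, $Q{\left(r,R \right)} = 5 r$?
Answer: $0$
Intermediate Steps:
$q = - \frac{61}{4}$ ($q = \frac{3}{8} - \frac{-74 - -199}{8} = \frac{3}{8} - \frac{-74 + 199}{8} = \frac{3}{8} - \frac{125}{8} = - \frac{61}{4} \approx -15.25$)
$s{\left(H,f \right)} = 0$ ($s{\left(H,f \right)} = H 5 \cdot 0 = H 0 = 0$)
$q s{\left(-44,114 \right)} = \left(- \frac{61}{4}\right) 0 = 0$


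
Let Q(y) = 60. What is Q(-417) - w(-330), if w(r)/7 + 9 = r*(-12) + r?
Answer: -25287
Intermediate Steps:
w(r) = -63 - 77*r (w(r) = -63 + 7*(r*(-12) + r) = -63 + 7*(-12*r + r) = -63 + 7*(-11*r) = -63 - 77*r)
Q(-417) - w(-330) = 60 - (-63 - 77*(-330)) = 60 - (-63 + 25410) = 60 - 1*25347 = 60 - 25347 = -25287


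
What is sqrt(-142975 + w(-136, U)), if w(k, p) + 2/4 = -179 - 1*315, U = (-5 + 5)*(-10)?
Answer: I*sqrt(573878)/2 ≈ 378.77*I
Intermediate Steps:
U = 0 (U = 0*(-10) = 0)
w(k, p) = -989/2 (w(k, p) = -1/2 + (-179 - 1*315) = -1/2 + (-179 - 315) = -1/2 - 494 = -989/2)
sqrt(-142975 + w(-136, U)) = sqrt(-142975 - 989/2) = sqrt(-286939/2) = I*sqrt(573878)/2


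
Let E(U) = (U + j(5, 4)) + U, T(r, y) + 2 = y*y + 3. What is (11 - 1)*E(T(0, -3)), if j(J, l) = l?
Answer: 240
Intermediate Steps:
T(r, y) = 1 + y**2 (T(r, y) = -2 + (y*y + 3) = -2 + (y**2 + 3) = -2 + (3 + y**2) = 1 + y**2)
E(U) = 4 + 2*U (E(U) = (U + 4) + U = (4 + U) + U = 4 + 2*U)
(11 - 1)*E(T(0, -3)) = (11 - 1)*(4 + 2*(1 + (-3)**2)) = 10*(4 + 2*(1 + 9)) = 10*(4 + 2*10) = 10*(4 + 20) = 10*24 = 240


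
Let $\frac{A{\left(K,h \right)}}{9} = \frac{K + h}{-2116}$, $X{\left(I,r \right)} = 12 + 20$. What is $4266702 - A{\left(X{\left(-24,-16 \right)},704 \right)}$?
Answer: $\frac{98134218}{23} \approx 4.2667 \cdot 10^{6}$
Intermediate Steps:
$X{\left(I,r \right)} = 32$
$A{\left(K,h \right)} = - \frac{9 K}{2116} - \frac{9 h}{2116}$ ($A{\left(K,h \right)} = 9 \frac{K + h}{-2116} = 9 \left(K + h\right) \left(- \frac{1}{2116}\right) = 9 \left(- \frac{K}{2116} - \frac{h}{2116}\right) = - \frac{9 K}{2116} - \frac{9 h}{2116}$)
$4266702 - A{\left(X{\left(-24,-16 \right)},704 \right)} = 4266702 - \left(\left(- \frac{9}{2116}\right) 32 - \frac{1584}{529}\right) = 4266702 - \left(- \frac{72}{529} - \frac{1584}{529}\right) = 4266702 - - \frac{72}{23} = 4266702 + \frac{72}{23} = \frac{98134218}{23}$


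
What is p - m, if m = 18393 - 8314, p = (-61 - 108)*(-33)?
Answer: -4502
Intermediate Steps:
p = 5577 (p = -169*(-33) = 5577)
m = 10079
p - m = 5577 - 1*10079 = 5577 - 10079 = -4502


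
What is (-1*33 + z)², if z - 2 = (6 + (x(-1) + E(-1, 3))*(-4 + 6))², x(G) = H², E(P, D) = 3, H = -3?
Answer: 755161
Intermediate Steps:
x(G) = 9 (x(G) = (-3)² = 9)
z = 902 (z = 2 + (6 + (9 + 3)*(-4 + 6))² = 2 + (6 + 12*2)² = 2 + (6 + 24)² = 2 + 30² = 2 + 900 = 902)
(-1*33 + z)² = (-1*33 + 902)² = (-33 + 902)² = 869² = 755161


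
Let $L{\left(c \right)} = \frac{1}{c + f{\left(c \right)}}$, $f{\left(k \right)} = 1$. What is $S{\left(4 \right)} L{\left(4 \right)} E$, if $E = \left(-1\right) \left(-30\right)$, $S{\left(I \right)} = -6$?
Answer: $-36$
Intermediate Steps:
$L{\left(c \right)} = \frac{1}{1 + c}$ ($L{\left(c \right)} = \frac{1}{c + 1} = \frac{1}{1 + c}$)
$E = 30$
$S{\left(4 \right)} L{\left(4 \right)} E = - \frac{6}{1 + 4} \cdot 30 = - \frac{6}{5} \cdot 30 = \left(-6\right) \frac{1}{5} \cdot 30 = \left(- \frac{6}{5}\right) 30 = -36$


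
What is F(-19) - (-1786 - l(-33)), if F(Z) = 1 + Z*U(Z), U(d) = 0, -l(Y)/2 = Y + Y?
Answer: 1919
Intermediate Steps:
l(Y) = -4*Y (l(Y) = -2*(Y + Y) = -4*Y)
F(Z) = 1 (F(Z) = 1 + Z*0 = 1 + 0 = 1)
F(-19) - (-1786 - l(-33)) = 1 - (-1786 - (-4)*(-33)) = 1 - (-1786 - 1*132) = 1 - (-1786 - 132) = 1 - 1*(-1918) = 1 + 1918 = 1919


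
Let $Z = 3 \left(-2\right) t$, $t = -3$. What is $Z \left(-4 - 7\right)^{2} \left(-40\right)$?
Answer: $-87120$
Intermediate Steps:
$Z = 18$ ($Z = 3 \left(-2\right) \left(-3\right) = \left(-6\right) \left(-3\right) = 18$)
$Z \left(-4 - 7\right)^{2} \left(-40\right) = 18 \left(-4 - 7\right)^{2} \left(-40\right) = 18 \left(-11\right)^{2} \left(-40\right) = 18 \cdot 121 \left(-40\right) = 2178 \left(-40\right) = -87120$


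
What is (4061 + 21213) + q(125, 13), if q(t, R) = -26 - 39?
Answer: 25209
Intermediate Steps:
q(t, R) = -65
(4061 + 21213) + q(125, 13) = (4061 + 21213) - 65 = 25274 - 65 = 25209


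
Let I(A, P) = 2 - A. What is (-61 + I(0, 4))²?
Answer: 3481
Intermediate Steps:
(-61 + I(0, 4))² = (-61 + (2 - 1*0))² = (-61 + (2 + 0))² = (-61 + 2)² = (-59)² = 3481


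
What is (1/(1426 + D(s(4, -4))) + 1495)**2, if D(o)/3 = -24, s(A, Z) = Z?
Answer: 4097511141361/1833316 ≈ 2.2350e+6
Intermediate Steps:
D(o) = -72 (D(o) = 3*(-24) = -72)
(1/(1426 + D(s(4, -4))) + 1495)**2 = (1/(1426 - 72) + 1495)**2 = (1/1354 + 1495)**2 = (2024231/1354)**2 = 4097511141361/1833316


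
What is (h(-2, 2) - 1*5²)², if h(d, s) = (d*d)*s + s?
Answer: 225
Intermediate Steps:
h(d, s) = s + s*d² (h(d, s) = d²*s + s = s*d² + s = s + s*d²)
(h(-2, 2) - 1*5²)² = (2*(1 + (-2)²) - 1*5²)² = (2*(1 + 4) - 1*25)² = (2*5 - 25)² = (10 - 25)² = (-15)² = 225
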